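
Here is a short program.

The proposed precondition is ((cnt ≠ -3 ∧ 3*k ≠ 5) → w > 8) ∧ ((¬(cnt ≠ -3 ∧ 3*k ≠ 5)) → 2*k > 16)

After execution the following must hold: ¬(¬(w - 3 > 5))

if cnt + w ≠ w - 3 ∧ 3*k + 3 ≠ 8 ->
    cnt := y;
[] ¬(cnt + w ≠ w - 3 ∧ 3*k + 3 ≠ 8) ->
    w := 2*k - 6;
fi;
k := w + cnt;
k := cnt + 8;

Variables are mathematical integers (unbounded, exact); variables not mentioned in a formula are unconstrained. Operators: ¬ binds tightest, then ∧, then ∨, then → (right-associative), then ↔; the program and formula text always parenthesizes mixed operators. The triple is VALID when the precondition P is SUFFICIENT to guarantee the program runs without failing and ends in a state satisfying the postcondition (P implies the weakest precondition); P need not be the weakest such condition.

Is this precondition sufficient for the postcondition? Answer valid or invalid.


Working backward. After the program, the postcondition ¬(¬(w - 3 > 5)) must hold; in canonical form it is w > 8.
Before k := cnt + 8: w > 8
Before k := w + cnt: w > 8
Then branch requires w > 8; else branch requires 2*k > 14.
Before the if: ((cnt ≠ -3 ∧ 3*k ≠ 5) → w > 8) ∧ ((¬(cnt ≠ -3 ∧ 3*k ≠ 5)) → 2*k > 14)
The weakest precondition is ((cnt ≠ -3 ∧ 3*k ≠ 5) → w > 8) ∧ ((¬(cnt ≠ -3 ∧ 3*k ≠ 5)) → 2*k > 14).
Check whether ((cnt ≠ -3 ∧ 3*k ≠ 5) → w > 8) ∧ ((¬(cnt ≠ -3 ∧ 3*k ≠ 5)) → 2*k > 16) implies it.
Every state satisfying the precondition satisfies the weakest precondition: the implication holds.
Answer: valid


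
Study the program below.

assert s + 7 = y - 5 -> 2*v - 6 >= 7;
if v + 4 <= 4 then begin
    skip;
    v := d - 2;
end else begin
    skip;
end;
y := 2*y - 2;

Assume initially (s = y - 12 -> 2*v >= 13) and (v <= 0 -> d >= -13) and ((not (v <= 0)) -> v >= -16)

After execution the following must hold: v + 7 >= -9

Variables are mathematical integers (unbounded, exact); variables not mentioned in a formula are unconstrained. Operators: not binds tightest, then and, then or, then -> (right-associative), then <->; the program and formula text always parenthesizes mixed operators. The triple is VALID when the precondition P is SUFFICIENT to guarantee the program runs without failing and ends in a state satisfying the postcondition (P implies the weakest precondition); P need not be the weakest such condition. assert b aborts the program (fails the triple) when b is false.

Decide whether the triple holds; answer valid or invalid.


Working backward. After the program, the postcondition v + 7 >= -9 must hold; in canonical form it is v >= -16.
Before y := 2*y - 2: v >= -16
Then branch requires d >= -14; else branch requires v >= -16.
Before the if: (v <= 0 -> d >= -14) and ((not (v <= 0)) -> v >= -16)
Before assert s + 7 = y - 5 -> 2*v - 6 >= 7: (s = y - 12 -> 2*v >= 13) and (v <= 0 -> d >= -14) and ((not (v <= 0)) -> v >= -16)
The weakest precondition is (s = y - 12 -> 2*v >= 13) and (v <= 0 -> d >= -14) and ((not (v <= 0)) -> v >= -16).
Check whether (s = y - 12 -> 2*v >= 13) and (v <= 0 -> d >= -13) and ((not (v <= 0)) -> v >= -16) implies it.
Every state satisfying the precondition satisfies the weakest precondition: the implication holds.
Answer: valid


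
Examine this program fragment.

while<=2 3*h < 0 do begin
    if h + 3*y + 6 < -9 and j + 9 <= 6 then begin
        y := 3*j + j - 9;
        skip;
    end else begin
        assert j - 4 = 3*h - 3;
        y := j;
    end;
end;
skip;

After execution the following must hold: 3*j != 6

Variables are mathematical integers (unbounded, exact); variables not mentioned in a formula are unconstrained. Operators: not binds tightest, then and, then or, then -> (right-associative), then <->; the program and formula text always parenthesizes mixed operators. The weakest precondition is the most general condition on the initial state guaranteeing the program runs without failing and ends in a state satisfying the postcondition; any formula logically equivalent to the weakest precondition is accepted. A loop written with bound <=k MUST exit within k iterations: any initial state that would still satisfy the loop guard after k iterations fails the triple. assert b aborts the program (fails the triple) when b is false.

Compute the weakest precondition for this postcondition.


Working backward. After the program, 3*j != 6 must hold.
Before skip: 3*j != 6
Before the loop (bound <=2), unroll the exhaustion recursion (WP_0 = exit-now case; WP_j = one more guarded iteration, up to j = 2):
  WP_0: (not (3*h < 0)) and 3*j != 6
  WP_1: (3*h < 0 -> (((h + 3*y < -15 and j <= -3) -> ((not (3*h < 0)) and 3*j != 6)) and ((not (h + 3*y < -15 and j <= -3)) -> (j = 3*h + 1 and (not (3*h < 0)) and 3*j != 6)))) and ((not (3*h < 0)) -> 3*j != 6)
  WP_2: (3*h < 0 -> (((h + 3*y < -15 and j <= -3) -> ((3*h < 0 -> (((h + 12*j < 12 and j <= -3) -> ((not (3*h < 0)) and 3*j != 6)) and ((not (h + 12*j < 12 and j <= -3)) -> (j = 3*h + 1 and (not (3*h < 0)) and 3*j != 6)))) and ((not (3*h < 0)) -> 3*j != 6))) and ((not (h + 3*y < -15 and j <= -3)) -> (j = 3*h + 1 and (3*h < 0 -> (((h + 3*j < -15 and j <= -3) -> ((not (3*h < 0)) and 3*j != 6)) and ((not (h + 3*j < -15 and j <= -3)) -> (j = 3*h + 1 and (not (3*h < 0)) and 3*j != 6)))) and ((not (3*h < 0)) -> 3*j != 6))))) and ((not (3*h < 0)) -> 3*j != 6)
So before the loop: (3*h < 0 -> (((h + 3*y < -15 and j <= -3) -> ((3*h < 0 -> (((h + 12*j < 12 and j <= -3) -> ((not (3*h < 0)) and 3*j != 6)) and ((not (h + 12*j < 12 and j <= -3)) -> (j = 3*h + 1 and (not (3*h < 0)) and 3*j != 6)))) and ((not (3*h < 0)) -> 3*j != 6))) and ((not (h + 3*y < -15 and j <= -3)) -> (j = 3*h + 1 and (3*h < 0 -> (((h + 3*j < -15 and j <= -3) -> ((not (3*h < 0)) and 3*j != 6)) and ((not (h + 3*j < -15 and j <= -3)) -> (j = 3*h + 1 and (not (3*h < 0)) and 3*j != 6)))) and ((not (3*h < 0)) -> 3*j != 6))))) and ((not (3*h < 0)) -> 3*j != 6)
Answer: WP = (3*h < 0 -> (((h + 3*y < -15 and j <= -3) -> ((3*h < 0 -> (((h + 12*j < 12 and j <= -3) -> ((not (3*h < 0)) and 3*j != 6)) and ((not (h + 12*j < 12 and j <= -3)) -> (j = 3*h + 1 and (not (3*h < 0)) and 3*j != 6)))) and ((not (3*h < 0)) -> 3*j != 6))) and ((not (h + 3*y < -15 and j <= -3)) -> (j = 3*h + 1 and (3*h < 0 -> (((h + 3*j < -15 and j <= -3) -> ((not (3*h < 0)) and 3*j != 6)) and ((not (h + 3*j < -15 and j <= -3)) -> (j = 3*h + 1 and (not (3*h < 0)) and 3*j != 6)))) and ((not (3*h < 0)) -> 3*j != 6))))) and ((not (3*h < 0)) -> 3*j != 6)


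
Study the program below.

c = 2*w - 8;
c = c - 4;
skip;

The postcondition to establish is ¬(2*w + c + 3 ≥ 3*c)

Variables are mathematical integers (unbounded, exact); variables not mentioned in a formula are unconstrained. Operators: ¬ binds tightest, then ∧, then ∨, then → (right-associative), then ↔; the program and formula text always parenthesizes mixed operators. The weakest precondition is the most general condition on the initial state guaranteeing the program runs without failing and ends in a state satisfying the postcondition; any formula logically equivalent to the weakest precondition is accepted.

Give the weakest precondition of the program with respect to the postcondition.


Working backward. After the program, the postcondition ¬(2*w + c + 3 ≥ 3*c) must hold; in canonical form it is ¬(2*w ≥ 2*c - 3).
Before skip: ¬(2*w ≥ 2*c - 3)
Before c := c - 4: ¬(2*w ≥ 2*c - 11)
Before c := 2*w - 8: ¬(2*w ≤ 27)
Answer: WP = ¬(2*w ≤ 27)


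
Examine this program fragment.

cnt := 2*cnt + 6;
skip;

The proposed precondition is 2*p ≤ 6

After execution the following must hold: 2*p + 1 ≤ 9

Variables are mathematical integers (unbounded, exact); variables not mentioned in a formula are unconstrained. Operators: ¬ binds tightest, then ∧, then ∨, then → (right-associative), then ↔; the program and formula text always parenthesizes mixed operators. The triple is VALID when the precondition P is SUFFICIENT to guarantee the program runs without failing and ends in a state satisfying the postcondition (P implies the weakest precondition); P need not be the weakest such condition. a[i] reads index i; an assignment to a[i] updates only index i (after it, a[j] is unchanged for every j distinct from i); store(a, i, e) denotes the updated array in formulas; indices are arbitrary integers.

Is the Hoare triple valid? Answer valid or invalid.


Working backward. After the program, the postcondition 2*p + 1 ≤ 9 must hold; in canonical form it is 2*p ≤ 8.
Before skip: 2*p ≤ 8
Before cnt := 2*cnt + 6: 2*p ≤ 8
The weakest precondition is 2*p ≤ 8.
Check whether 2*p ≤ 6 implies it.
Every state satisfying the precondition satisfies the weakest precondition: the implication holds.
Answer: valid


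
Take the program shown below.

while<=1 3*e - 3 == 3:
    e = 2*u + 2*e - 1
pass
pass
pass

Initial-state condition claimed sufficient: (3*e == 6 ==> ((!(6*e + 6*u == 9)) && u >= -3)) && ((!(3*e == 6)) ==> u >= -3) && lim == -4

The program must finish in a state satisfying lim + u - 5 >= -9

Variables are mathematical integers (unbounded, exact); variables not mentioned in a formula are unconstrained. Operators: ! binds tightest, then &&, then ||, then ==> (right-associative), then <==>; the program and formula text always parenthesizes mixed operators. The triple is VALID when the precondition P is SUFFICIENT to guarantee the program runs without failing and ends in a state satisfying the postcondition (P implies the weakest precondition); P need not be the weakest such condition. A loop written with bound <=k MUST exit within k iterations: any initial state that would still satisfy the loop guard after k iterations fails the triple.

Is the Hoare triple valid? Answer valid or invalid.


Working backward. After the program, the postcondition lim + u - 5 >= -9 must hold; in canonical form it is lim + u >= -4.
Before skip: lim + u >= -4
Before skip: lim + u >= -4
Before skip: lim + u >= -4
Before the loop (bound <=1), unroll the exhaustion recursion (WP_0 = exit-now case; WP_j = one more guarded iteration, up to j = 1):
  WP_0: (!(3*e == 6)) && lim + u >= -4
  WP_1: (3*e == 6 ==> ((!(6*e + 6*u == 9)) && lim + u >= -4)) && ((!(3*e == 6)) ==> lim + u >= -4)
So before the loop: (3*e == 6 ==> ((!(6*e + 6*u == 9)) && lim + u >= -4)) && ((!(3*e == 6)) ==> lim + u >= -4)
The weakest precondition is (3*e == 6 ==> ((!(6*e + 6*u == 9)) && lim + u >= -4)) && ((!(3*e == 6)) ==> lim + u >= -4).
Check whether (3*e == 6 ==> ((!(6*e + 6*u == 9)) && u >= -3)) && ((!(3*e == 6)) ==> u >= -3) && lim == -4 implies it.
Countermodel: at the initial state e = 2, lim = -4, u = -1, the precondition holds but the weakest precondition fails.
Answer: invalid


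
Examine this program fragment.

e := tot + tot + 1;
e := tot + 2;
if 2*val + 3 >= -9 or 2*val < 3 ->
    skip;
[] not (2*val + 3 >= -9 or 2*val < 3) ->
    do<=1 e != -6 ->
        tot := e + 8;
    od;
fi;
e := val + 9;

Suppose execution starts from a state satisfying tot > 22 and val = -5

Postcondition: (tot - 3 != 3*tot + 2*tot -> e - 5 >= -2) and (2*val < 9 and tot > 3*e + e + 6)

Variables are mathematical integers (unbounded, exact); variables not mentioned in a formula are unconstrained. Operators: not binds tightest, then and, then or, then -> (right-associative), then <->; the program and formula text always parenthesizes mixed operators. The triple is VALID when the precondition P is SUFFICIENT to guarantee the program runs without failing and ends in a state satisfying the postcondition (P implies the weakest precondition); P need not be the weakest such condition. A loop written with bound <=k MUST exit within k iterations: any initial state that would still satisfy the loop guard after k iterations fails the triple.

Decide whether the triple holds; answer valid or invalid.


Working backward. After the program, the postcondition (tot - 3 != 3*tot + 2*tot -> e - 5 >= -2) and (2*val < 9 and tot > 3*e + e + 6) must hold; in canonical form it is (4*tot != -3 -> e >= 3) and 2*val < 9 and tot > 4*e + 6.
Before e := val + 9: (4*tot != -3 -> val >= -6) and 2*val < 9 and tot > 4*val + 42
Then branch requires (4*tot != -3 -> val >= -6) and 2*val < 9 and tot > 4*val + 42; else branch requires (e != -6 -> ((not (e != -6)) and (4*e != -35 -> val >= -6) and 2*val < 9 and e > 4*val + 34)) and ((not (e != -6)) -> ((4*tot != -3 -> val >= -6) and 2*val < 9 and tot > 4*val + 42)).
Before the if: ((2*val >= -12 or 2*val < 3) -> ((4*tot != -3 -> val >= -6) and 2*val < 9 and tot > 4*val + 42)) and ((not (2*val >= -12 or 2*val < 3)) -> ((e != -6 -> ((not (e != -6)) and (4*e != -35 -> val >= -6) and 2*val < 9 and e > 4*val + 34)) and ((not (e != -6)) -> ((4*tot != -3 -> val >= -6) and 2*val < 9 and tot > 4*val + 42))))
Before e := tot + 2: ((2*val >= -12 or 2*val < 3) -> ((4*tot != -3 -> val >= -6) and 2*val < 9 and tot > 4*val + 42)) and ((not (2*val >= -12 or 2*val < 3)) -> ((tot != -8 -> ((not (tot != -8)) and (4*tot != -43 -> val >= -6) and 2*val < 9 and tot > 4*val + 32)) and ((not (tot != -8)) -> ((4*tot != -3 -> val >= -6) and 2*val < 9 and tot > 4*val + 42))))
Before e := tot + tot + 1: ((2*val >= -12 or 2*val < 3) -> ((4*tot != -3 -> val >= -6) and 2*val < 9 and tot > 4*val + 42)) and ((not (2*val >= -12 or 2*val < 3)) -> ((tot != -8 -> ((not (tot != -8)) and (4*tot != -43 -> val >= -6) and 2*val < 9 and tot > 4*val + 32)) and ((not (tot != -8)) -> ((4*tot != -3 -> val >= -6) and 2*val < 9 and tot > 4*val + 42))))
The weakest precondition is ((2*val >= -12 or 2*val < 3) -> ((4*tot != -3 -> val >= -6) and 2*val < 9 and tot > 4*val + 42)) and ((not (2*val >= -12 or 2*val < 3)) -> ((tot != -8 -> ((not (tot != -8)) and (4*tot != -43 -> val >= -6) and 2*val < 9 and tot > 4*val + 32)) and ((not (tot != -8)) -> ((4*tot != -3 -> val >= -6) and 2*val < 9 and tot > 4*val + 42)))).
Check whether tot > 22 and val = -5 implies it.
Every state satisfying the precondition satisfies the weakest precondition: the implication holds.
Answer: valid


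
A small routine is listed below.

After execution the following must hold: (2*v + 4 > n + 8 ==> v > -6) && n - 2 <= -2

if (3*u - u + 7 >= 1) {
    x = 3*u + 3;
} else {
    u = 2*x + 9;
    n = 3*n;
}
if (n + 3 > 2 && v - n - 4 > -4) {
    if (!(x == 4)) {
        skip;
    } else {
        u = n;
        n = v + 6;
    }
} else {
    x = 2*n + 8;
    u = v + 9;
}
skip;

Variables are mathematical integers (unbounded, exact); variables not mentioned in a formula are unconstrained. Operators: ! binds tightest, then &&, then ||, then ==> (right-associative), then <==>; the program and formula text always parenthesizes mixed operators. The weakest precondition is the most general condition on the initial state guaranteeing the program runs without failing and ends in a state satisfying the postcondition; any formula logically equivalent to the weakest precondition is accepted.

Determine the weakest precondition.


Working backward. After the program, the postcondition (2*v + 4 > n + 8 ==> v > -6) && n - 2 <= -2 must hold; in canonical form it is (2*v > n + 4 ==> v > -6) && n <= 0.
Before skip: (2*v > n + 4 ==> v > -6) && n <= 0
Then branch requires ((!(x == 4)) ==> ((2*v > n + 4 ==> v > -6) && n <= 0)) && (x == 4 ==> ((v > 10 ==> v > -6) && v <= -6)); else branch requires (2*v > n + 4 ==> v > -6) && n <= 0.
Before the if: ((n > -1 && v > n) ==> (((!(x == 4)) ==> ((2*v > n + 4 ==> v > -6) && n <= 0)) && (x == 4 ==> ((v > 10 ==> v > -6) && v <= -6)))) && ((!(n > -1 && v > n)) ==> ((2*v > n + 4 ==> v > -6) && n <= 0))
Then branch requires ((n > -1 && v > n) ==> (((!(3*u == 1)) ==> ((2*v > n + 4 ==> v > -6) && n <= 0)) && (3*u == 1 ==> ((v > 10 ==> v > -6) && v <= -6)))) && ((!(n > -1 && v > n)) ==> ((2*v > n + 4 ==> v > -6) && n <= 0)); else branch requires ((3*n > -1 && v > 3*n) ==> (((!(x == 4)) ==> ((2*v > 3*n + 4 ==> v > -6) && 3*n <= 0)) && (x == 4 ==> ((v > 10 ==> v > -6) && v <= -6)))) && ((!(3*n > -1 && v > 3*n)) ==> ((2*v > 3*n + 4 ==> v > -6) && 3*n <= 0)).
Before the if: (2*u >= -6 ==> (((n > -1 && v > n) ==> (((!(3*u == 1)) ==> ((2*v > n + 4 ==> v > -6) && n <= 0)) && (3*u == 1 ==> ((v > 10 ==> v > -6) && v <= -6)))) && ((!(n > -1 && v > n)) ==> ((2*v > n + 4 ==> v > -6) && n <= 0)))) && ((!(2*u >= -6)) ==> (((3*n > -1 && v > 3*n) ==> (((!(x == 4)) ==> ((2*v > 3*n + 4 ==> v > -6) && 3*n <= 0)) && (x == 4 ==> ((v > 10 ==> v > -6) && v <= -6)))) && ((!(3*n > -1 && v > 3*n)) ==> ((2*v > 3*n + 4 ==> v > -6) && 3*n <= 0))))
Answer: WP = (2*u >= -6 ==> (((n > -1 && v > n) ==> (((!(3*u == 1)) ==> ((2*v > n + 4 ==> v > -6) && n <= 0)) && (3*u == 1 ==> ((v > 10 ==> v > -6) && v <= -6)))) && ((!(n > -1 && v > n)) ==> ((2*v > n + 4 ==> v > -6) && n <= 0)))) && ((!(2*u >= -6)) ==> (((3*n > -1 && v > 3*n) ==> (((!(x == 4)) ==> ((2*v > 3*n + 4 ==> v > -6) && 3*n <= 0)) && (x == 4 ==> ((v > 10 ==> v > -6) && v <= -6)))) && ((!(3*n > -1 && v > 3*n)) ==> ((2*v > 3*n + 4 ==> v > -6) && 3*n <= 0))))


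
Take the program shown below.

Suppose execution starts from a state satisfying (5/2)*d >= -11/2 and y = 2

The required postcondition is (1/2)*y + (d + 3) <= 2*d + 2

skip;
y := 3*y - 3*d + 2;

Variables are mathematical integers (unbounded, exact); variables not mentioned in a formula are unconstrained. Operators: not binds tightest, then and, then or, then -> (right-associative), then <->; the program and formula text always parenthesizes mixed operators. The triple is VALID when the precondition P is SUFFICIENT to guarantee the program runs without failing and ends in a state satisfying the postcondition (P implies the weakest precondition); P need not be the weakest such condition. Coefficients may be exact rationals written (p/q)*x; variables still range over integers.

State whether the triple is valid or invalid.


Working backward. After the program, the postcondition (1/2)*y + (d + 3) <= 2*d + 2 must hold; in canonical form it is (1/2)*y <= d - 1.
Before y := 3*y - 3*d + 2: (3/2)*y <= (5/2)*d - 2
Before skip: (3/2)*y <= (5/2)*d - 2
The weakest precondition is (3/2)*y <= (5/2)*d - 2.
Check whether (5/2)*d >= -11/2 and y = 2 implies it.
Countermodel: at the initial state d = -2, y = 2, the precondition holds but the weakest precondition fails.
Answer: invalid


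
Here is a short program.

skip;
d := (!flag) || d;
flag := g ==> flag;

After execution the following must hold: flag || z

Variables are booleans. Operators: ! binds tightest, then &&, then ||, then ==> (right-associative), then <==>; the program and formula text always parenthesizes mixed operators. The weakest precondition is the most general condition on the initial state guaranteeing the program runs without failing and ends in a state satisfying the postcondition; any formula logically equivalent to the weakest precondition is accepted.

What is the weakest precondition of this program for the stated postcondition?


Working backward. After the program, flag || z must hold.
Before flag := g ==> flag: (g ==> flag) || z
Before d := (!flag) || d: (g ==> flag) || z
Before skip: (g ==> flag) || z
Answer: WP = (g ==> flag) || z


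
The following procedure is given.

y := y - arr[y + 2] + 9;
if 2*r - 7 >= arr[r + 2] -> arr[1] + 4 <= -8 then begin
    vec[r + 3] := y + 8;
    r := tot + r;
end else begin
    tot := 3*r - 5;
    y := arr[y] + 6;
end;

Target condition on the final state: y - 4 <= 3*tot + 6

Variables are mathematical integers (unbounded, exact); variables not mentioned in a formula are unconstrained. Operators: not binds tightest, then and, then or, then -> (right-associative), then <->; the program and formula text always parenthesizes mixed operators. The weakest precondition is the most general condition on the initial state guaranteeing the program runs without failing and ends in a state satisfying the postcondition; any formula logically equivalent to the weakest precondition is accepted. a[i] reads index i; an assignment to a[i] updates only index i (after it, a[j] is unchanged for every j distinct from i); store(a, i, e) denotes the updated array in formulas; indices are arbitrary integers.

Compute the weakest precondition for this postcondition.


Working backward. After the program, the postcondition y - 4 <= 3*tot + 6 must hold; in canonical form it is y <= 3*tot + 10.
Then branch requires y <= 3*tot + 10; else branch requires arr[y] <= 9*r - 11.
Before the if: ((2*r >= arr[r + 2] + 7 -> arr[1] <= -12) -> y <= 3*tot + 10) and ((not (2*r >= arr[r + 2] + 7 -> arr[1] <= -12)) -> arr[y] <= 9*r - 11)
Before y := y - arr[y + 2] + 9: ((2*r >= arr[r + 2] + 7 -> arr[1] <= -12) -> y <= arr[y + 2] + 3*tot + 1) and ((not (2*r >= arr[r + 2] + 7 -> arr[1] <= -12)) -> arr[-arr[y + 2] + y + 9] <= 9*r - 11)
Answer: WP = ((2*r >= arr[r + 2] + 7 -> arr[1] <= -12) -> y <= arr[y + 2] + 3*tot + 1) and ((not (2*r >= arr[r + 2] + 7 -> arr[1] <= -12)) -> arr[-arr[y + 2] + y + 9] <= 9*r - 11)


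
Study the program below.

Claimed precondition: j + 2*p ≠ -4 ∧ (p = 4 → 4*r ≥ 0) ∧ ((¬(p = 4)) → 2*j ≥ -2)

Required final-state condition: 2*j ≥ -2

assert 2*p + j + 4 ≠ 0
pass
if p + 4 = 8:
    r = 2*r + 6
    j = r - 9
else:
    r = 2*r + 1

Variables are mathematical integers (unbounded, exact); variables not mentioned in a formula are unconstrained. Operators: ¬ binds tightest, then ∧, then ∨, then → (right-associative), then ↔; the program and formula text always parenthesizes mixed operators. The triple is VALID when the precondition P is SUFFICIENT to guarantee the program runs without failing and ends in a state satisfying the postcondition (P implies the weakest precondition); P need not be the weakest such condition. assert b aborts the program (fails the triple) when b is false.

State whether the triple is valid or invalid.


Working backward. After the program, 2*j ≥ -2 must hold.
Then branch requires 4*r ≥ 4; else branch requires 2*j ≥ -2.
Before the if: (p = 4 → 4*r ≥ 4) ∧ ((¬(p = 4)) → 2*j ≥ -2)
Before skip: (p = 4 → 4*r ≥ 4) ∧ ((¬(p = 4)) → 2*j ≥ -2)
Before assert 2*p + j + 4 ≠ 0: j + 2*p ≠ -4 ∧ (p = 4 → 4*r ≥ 4) ∧ ((¬(p = 4)) → 2*j ≥ -2)
The weakest precondition is j + 2*p ≠ -4 ∧ (p = 4 → 4*r ≥ 4) ∧ ((¬(p = 4)) → 2*j ≥ -2).
Check whether j + 2*p ≠ -4 ∧ (p = 4 → 4*r ≥ 0) ∧ ((¬(p = 4)) → 2*j ≥ -2) implies it.
Countermodel: at the initial state j = -11, p = 4, r = 0, the precondition holds but the weakest precondition fails.
Answer: invalid


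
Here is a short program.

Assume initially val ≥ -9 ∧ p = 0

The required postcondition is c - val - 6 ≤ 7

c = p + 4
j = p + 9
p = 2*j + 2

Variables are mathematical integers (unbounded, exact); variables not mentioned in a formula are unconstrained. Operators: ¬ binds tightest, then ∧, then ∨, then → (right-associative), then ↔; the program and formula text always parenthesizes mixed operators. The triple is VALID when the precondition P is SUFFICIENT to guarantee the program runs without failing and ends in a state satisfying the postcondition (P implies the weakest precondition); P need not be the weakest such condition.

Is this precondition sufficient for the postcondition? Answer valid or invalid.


Working backward. After the program, the postcondition c - val - 6 ≤ 7 must hold; in canonical form it is c ≤ val + 13.
Before p := 2*j + 2: c ≤ val + 13
Before j := p + 9: c ≤ val + 13
Before c := p + 4: p ≤ val + 9
The weakest precondition is p ≤ val + 9.
Check whether val ≥ -9 ∧ p = 0 implies it.
Every state satisfying the precondition satisfies the weakest precondition: the implication holds.
Answer: valid


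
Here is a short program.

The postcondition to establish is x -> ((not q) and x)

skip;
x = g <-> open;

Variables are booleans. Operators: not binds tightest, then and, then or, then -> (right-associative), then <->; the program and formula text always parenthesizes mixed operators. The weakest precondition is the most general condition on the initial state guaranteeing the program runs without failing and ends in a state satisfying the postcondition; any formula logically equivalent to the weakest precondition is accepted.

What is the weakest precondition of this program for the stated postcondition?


Working backward. After the program, x -> ((not q) and x) must hold.
Before x := g <-> open: (g <-> open) -> ((not q) and (g <-> open))
Before skip: (g <-> open) -> ((not q) and (g <-> open))
Answer: WP = (g <-> open) -> ((not q) and (g <-> open))


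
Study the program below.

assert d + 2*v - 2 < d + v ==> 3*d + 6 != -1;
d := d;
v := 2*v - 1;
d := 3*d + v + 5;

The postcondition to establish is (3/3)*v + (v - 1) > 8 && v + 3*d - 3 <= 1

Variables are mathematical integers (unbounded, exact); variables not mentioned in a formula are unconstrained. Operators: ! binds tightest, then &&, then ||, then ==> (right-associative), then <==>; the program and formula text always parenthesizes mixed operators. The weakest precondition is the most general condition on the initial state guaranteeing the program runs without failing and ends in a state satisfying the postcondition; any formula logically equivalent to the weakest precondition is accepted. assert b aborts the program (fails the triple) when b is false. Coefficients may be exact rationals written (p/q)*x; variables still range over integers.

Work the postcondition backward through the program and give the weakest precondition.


Working backward. After the program, the postcondition (3/3)*v + (v - 1) > 8 && v + 3*d - 3 <= 1 must hold; in canonical form it is 2*v > 9 && 3*d + v <= 4.
Before d := 3*d + v + 5: 2*v > 9 && 9*d + 4*v <= -11
Before v := 2*v - 1: 4*v > 11 && 9*d + 8*v <= -7
Before d := d: 4*v > 11 && 9*d + 8*v <= -7
Before assert d + 2*v - 2 < d + v ==> 3*d + 6 != -1: (v < 2 ==> 3*d != -7) && 4*v > 11 && 9*d + 8*v <= -7
Answer: WP = (v < 2 ==> 3*d != -7) && 4*v > 11 && 9*d + 8*v <= -7


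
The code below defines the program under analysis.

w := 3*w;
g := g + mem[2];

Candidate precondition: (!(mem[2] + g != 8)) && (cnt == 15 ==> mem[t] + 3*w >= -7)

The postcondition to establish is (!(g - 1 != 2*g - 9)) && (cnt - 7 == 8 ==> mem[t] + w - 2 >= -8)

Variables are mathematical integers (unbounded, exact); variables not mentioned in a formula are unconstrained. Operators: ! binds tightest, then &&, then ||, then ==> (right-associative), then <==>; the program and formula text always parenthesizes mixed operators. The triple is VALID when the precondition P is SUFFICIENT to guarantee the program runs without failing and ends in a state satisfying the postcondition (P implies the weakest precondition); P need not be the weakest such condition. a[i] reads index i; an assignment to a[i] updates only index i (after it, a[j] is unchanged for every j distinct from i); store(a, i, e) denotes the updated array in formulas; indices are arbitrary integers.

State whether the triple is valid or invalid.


Working backward. After the program, the postcondition (!(g - 1 != 2*g - 9)) && (cnt - 7 == 8 ==> mem[t] + w - 2 >= -8) must hold; in canonical form it is (!(g != 8)) && (cnt == 15 ==> mem[t] + w >= -6).
Before g := g + mem[2]: (!(mem[2] + g != 8)) && (cnt == 15 ==> mem[t] + w >= -6)
Before w := 3*w: (!(mem[2] + g != 8)) && (cnt == 15 ==> mem[t] + 3*w >= -6)
The weakest precondition is (!(mem[2] + g != 8)) && (cnt == 15 ==> mem[t] + 3*w >= -6).
Check whether (!(mem[2] + g != 8)) && (cnt == 15 ==> mem[t] + 3*w >= -7) implies it.
Countermodel: at the initial state cnt = 15, g = 15, mem = {[0] = -7, [2] = -7, elsewhere -7}, t = 0, w = 0, the precondition holds but the weakest precondition fails.
Answer: invalid


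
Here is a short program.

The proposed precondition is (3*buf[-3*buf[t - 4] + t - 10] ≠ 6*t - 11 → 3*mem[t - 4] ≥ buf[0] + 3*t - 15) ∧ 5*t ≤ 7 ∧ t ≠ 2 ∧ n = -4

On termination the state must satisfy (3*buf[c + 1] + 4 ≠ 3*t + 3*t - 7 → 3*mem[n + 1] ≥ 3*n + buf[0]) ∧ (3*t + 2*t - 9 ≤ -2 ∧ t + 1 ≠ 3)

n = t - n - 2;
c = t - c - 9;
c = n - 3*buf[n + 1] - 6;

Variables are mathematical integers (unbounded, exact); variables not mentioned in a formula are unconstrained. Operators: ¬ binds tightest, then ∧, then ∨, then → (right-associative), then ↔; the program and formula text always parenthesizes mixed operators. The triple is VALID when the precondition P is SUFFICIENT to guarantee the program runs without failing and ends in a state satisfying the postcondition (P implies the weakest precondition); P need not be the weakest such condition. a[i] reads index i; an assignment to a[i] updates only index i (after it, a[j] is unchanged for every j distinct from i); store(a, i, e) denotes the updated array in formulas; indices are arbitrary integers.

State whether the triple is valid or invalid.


Working backward. After the program, the postcondition (3*buf[c + 1] + 4 ≠ 3*t + 3*t - 7 → 3*mem[n + 1] ≥ 3*n + buf[0]) ∧ (3*t + 2*t - 9 ≤ -2 ∧ t + 1 ≠ 3) must hold; in canonical form it is (3*buf[c + 1] ≠ 6*t - 11 → 3*mem[n + 1] ≥ buf[0] + 3*n) ∧ 5*t ≤ 7 ∧ t ≠ 2.
Before c := n - 3*buf[n + 1] - 6: (3*buf[-3*buf[n + 1] + n - 5] ≠ 6*t - 11 → 3*mem[n + 1] ≥ buf[0] + 3*n) ∧ 5*t ≤ 7 ∧ t ≠ 2
Before c := t - c - 9: (3*buf[-3*buf[n + 1] + n - 5] ≠ 6*t - 11 → 3*mem[n + 1] ≥ buf[0] + 3*n) ∧ 5*t ≤ 7 ∧ t ≠ 2
Before n := t - n - 2: (3*buf[-3*buf[-n + t - 1] - n + t - 7] ≠ 6*t - 11 → 3*mem[-n + t - 1] + 3*n ≥ buf[0] + 3*t - 6) ∧ 5*t ≤ 7 ∧ t ≠ 2
The weakest precondition is (3*buf[-3*buf[-n + t - 1] - n + t - 7] ≠ 6*t - 11 → 3*mem[-n + t - 1] + 3*n ≥ buf[0] + 3*t - 6) ∧ 5*t ≤ 7 ∧ t ≠ 2.
Check whether (3*buf[-3*buf[t - 4] + t - 10] ≠ 6*t - 11 → 3*mem[t - 4] ≥ buf[0] + 3*t - 15) ∧ 5*t ≤ 7 ∧ t ≠ 2 ∧ n = -4 implies it.
Countermodel: at the initial state buf = {[-21115] = 7035, [-21108] = 7035, [-4] = 7035, [0] = 7035, [3] = 7035, elsewhere 7035}, mem = {[-21115] = -15521, [-21108] = -15521, [-4] = 15215, [0] = -15521, [3] = -15521, elsewhere -15521}, n = -4, t = 0, the precondition holds but the weakest precondition fails.
Answer: invalid


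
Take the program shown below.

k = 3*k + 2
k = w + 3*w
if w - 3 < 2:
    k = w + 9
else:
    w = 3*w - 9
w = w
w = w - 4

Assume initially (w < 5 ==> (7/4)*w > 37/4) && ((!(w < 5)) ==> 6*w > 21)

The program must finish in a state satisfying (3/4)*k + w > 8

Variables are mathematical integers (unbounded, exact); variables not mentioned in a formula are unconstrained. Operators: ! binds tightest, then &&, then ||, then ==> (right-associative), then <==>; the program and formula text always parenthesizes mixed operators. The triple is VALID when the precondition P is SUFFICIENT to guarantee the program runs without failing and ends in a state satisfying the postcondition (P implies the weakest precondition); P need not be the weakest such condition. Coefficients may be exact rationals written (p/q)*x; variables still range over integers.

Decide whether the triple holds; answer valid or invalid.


Working backward. After the program, (3/4)*k + w > 8 must hold.
Before w := w - 4: (3/4)*k + w > 12
Before w := w: (3/4)*k + w > 12
Then branch requires (7/4)*w > 21/4; else branch requires (3/4)*k + 3*w > 21.
Before the if: (w < 5 ==> (7/4)*w > 21/4) && ((!(w < 5)) ==> (3/4)*k + 3*w > 21)
Before k := w + 3*w: (w < 5 ==> (7/4)*w > 21/4) && ((!(w < 5)) ==> 6*w > 21)
Before k := 3*k + 2: (w < 5 ==> (7/4)*w > 21/4) && ((!(w < 5)) ==> 6*w > 21)
The weakest precondition is (w < 5 ==> (7/4)*w > 21/4) && ((!(w < 5)) ==> 6*w > 21).
Check whether (w < 5 ==> (7/4)*w > 37/4) && ((!(w < 5)) ==> 6*w > 21) implies it.
Every state satisfying the precondition satisfies the weakest precondition: the implication holds.
Answer: valid


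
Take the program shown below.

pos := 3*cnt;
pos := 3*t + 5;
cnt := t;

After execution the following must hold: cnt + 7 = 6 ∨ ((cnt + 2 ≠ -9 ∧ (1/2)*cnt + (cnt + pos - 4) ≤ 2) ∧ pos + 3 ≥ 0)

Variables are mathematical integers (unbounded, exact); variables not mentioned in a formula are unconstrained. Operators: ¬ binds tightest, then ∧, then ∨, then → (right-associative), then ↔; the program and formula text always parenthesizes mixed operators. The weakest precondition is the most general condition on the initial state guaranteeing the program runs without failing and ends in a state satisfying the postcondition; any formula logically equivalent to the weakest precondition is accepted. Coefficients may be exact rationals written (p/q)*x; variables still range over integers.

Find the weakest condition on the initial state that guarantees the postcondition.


Working backward. After the program, the postcondition cnt + 7 = 6 ∨ ((cnt + 2 ≠ -9 ∧ (1/2)*cnt + (cnt + pos - 4) ≤ 2) ∧ pos + 3 ≥ 0) must hold; in canonical form it is cnt = -1 ∨ (cnt ≠ -11 ∧ (3/2)*cnt + pos ≤ 6 ∧ pos ≥ -3).
Before cnt := t: t = -1 ∨ (t ≠ -11 ∧ pos + (3/2)*t ≤ 6 ∧ pos ≥ -3)
Before pos := 3*t + 5: t = -1 ∨ (t ≠ -11 ∧ (9/2)*t ≤ 1 ∧ 3*t ≥ -8)
Before pos := 3*cnt: t = -1 ∨ (t ≠ -11 ∧ (9/2)*t ≤ 1 ∧ 3*t ≥ -8)
Answer: WP = t = -1 ∨ (t ≠ -11 ∧ (9/2)*t ≤ 1 ∧ 3*t ≥ -8)


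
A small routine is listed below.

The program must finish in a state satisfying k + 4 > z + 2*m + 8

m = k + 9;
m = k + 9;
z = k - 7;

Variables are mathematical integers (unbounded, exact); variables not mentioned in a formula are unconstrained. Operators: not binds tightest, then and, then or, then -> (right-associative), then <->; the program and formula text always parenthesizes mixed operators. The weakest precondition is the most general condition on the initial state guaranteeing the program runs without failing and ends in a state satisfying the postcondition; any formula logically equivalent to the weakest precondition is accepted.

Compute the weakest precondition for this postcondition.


Working backward. After the program, the postcondition k + 4 > z + 2*m + 8 must hold; in canonical form it is k > 2*m + z + 4.
Before z := k - 7: 2*m < 3
Before m := k + 9: 2*k < -15
Before m := k + 9: 2*k < -15
Answer: WP = 2*k < -15


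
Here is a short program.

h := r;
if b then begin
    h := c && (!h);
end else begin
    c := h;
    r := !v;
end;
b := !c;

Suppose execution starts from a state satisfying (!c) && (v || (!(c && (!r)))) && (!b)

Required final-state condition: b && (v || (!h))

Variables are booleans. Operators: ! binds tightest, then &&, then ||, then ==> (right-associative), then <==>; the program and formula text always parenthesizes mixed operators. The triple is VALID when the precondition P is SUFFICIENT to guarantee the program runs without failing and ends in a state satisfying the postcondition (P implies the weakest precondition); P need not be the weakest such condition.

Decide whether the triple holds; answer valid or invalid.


Working backward. After the program, b && (v || (!h)) must hold.
Before b := !c: (!c) && (v || (!h))
Then branch requires (!c) && (v || (!(c && (!h)))); else branch requires (!h) && (v || (!h)).
Before the if: (b ==> ((!c) && (v || (!(c && (!h)))))) && ((!b) ==> ((!h) && (v || (!h))))
Before h := r: (b ==> ((!c) && (v || (!(c && (!r)))))) && ((!b) ==> ((!r) && (v || (!r))))
The weakest precondition is (b ==> ((!c) && (v || (!(c && (!r)))))) && ((!b) ==> ((!r) && (v || (!r)))).
Check whether (!c) && (v || (!(c && (!r)))) && (!b) implies it.
Countermodel: at the initial state b = false, c = false, r = true, v = false, the precondition holds but the weakest precondition fails.
Answer: invalid


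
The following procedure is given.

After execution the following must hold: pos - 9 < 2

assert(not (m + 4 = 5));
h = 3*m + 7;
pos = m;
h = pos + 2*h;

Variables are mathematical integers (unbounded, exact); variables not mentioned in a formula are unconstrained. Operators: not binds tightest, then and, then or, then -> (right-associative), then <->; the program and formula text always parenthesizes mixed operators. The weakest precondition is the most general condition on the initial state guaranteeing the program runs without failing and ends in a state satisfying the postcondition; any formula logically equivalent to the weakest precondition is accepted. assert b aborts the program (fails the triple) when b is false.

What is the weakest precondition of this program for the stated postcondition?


Working backward. After the program, the postcondition pos - 9 < 2 must hold; in canonical form it is pos < 11.
Before h := pos + 2*h: pos < 11
Before pos := m: m < 11
Before h := 3*m + 7: m < 11
Before assert not (m + 4 = 5): (not (m = 1)) and m < 11
Answer: WP = (not (m = 1)) and m < 11


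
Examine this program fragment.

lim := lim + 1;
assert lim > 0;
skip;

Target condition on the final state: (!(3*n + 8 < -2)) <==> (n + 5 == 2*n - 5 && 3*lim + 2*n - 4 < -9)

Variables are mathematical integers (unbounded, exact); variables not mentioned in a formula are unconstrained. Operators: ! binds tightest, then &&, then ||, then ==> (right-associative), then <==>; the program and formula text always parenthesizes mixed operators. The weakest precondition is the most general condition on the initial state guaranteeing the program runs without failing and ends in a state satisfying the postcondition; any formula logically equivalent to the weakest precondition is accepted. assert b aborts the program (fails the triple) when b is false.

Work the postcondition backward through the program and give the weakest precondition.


Working backward. After the program, the postcondition (!(3*n + 8 < -2)) <==> (n + 5 == 2*n - 5 && 3*lim + 2*n - 4 < -9) must hold; in canonical form it is (!(3*n < -10)) <==> (n == 10 && 3*lim + 2*n < -5).
Before skip: (!(3*n < -10)) <==> (n == 10 && 3*lim + 2*n < -5)
Before assert lim > 0: lim > 0 && ((!(3*n < -10)) <==> (n == 10 && 3*lim + 2*n < -5))
Before lim := lim + 1: lim > -1 && ((!(3*n < -10)) <==> (n == 10 && 3*lim + 2*n < -8))
Answer: WP = lim > -1 && ((!(3*n < -10)) <==> (n == 10 && 3*lim + 2*n < -8))


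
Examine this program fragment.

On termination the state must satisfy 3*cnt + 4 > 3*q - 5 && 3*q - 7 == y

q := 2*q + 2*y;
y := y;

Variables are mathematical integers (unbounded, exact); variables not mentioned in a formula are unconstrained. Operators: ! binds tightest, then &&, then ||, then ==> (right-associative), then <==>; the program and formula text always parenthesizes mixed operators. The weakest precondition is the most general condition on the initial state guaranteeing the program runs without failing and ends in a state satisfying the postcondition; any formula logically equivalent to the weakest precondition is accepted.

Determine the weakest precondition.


Working backward. After the program, the postcondition 3*cnt + 4 > 3*q - 5 && 3*q - 7 == y must hold; in canonical form it is 3*cnt > 3*q - 9 && 3*q == y + 7.
Before y := y: 3*cnt > 3*q - 9 && 3*q == y + 7
Before q := 2*q + 2*y: 3*cnt > 6*q + 6*y - 9 && 6*q + 5*y == 7
Answer: WP = 3*cnt > 6*q + 6*y - 9 && 6*q + 5*y == 7


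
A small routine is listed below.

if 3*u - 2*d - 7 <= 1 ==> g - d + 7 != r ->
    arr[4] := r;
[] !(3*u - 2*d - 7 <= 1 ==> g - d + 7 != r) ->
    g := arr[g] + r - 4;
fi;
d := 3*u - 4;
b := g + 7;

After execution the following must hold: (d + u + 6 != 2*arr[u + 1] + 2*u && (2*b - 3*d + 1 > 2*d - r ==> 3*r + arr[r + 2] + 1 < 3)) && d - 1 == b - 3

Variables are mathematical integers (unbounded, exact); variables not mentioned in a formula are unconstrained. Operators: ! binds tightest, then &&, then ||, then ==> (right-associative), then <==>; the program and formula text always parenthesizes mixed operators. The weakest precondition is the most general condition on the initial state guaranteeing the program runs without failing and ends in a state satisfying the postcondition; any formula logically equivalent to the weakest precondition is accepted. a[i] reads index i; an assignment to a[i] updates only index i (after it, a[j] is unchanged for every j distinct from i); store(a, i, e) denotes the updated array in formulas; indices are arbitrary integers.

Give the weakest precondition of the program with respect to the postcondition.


Working backward. After the program, the postcondition (d + u + 6 != 2*arr[u + 1] + 2*u && (2*b - 3*d + 1 > 2*d - r ==> 3*r + arr[r + 2] + 1 < 3)) && d - 1 == b - 3 must hold; in canonical form it is d != 2*arr[u + 1] + u - 6 && (2*b + r > 5*d - 1 ==> arr[r + 2] + 3*r < 2) && d == b - 2.
Before b := g + 7: d != 2*arr[u + 1] + u - 6 && (2*g + r > 5*d - 15 ==> arr[r + 2] + 3*r < 2) && d == g + 5
Before d := 3*u - 4: 2*u != 2*arr[u + 1] - 2 && (2*g + r > 15*u - 35 ==> arr[r + 2] + 3*r < 2) && 3*u == g + 9
Then branch requires 2*u != 2*store(arr, 4, r)[u + 1] - 2 && (2*g + r > 15*u - 35 ==> store(arr, 4, r)[r + 2] + 3*r < 2) && 3*u == g + 9; else branch requires 2*u != 2*arr[u + 1] - 2 && (2*arr[g] + 3*r > 15*u - 27 ==> arr[r + 2] + 3*r < 2) && 3*u == arr[g] + r + 5.
Before the if: ((3*u <= 2*d + 8 ==> g != d + r - 7) ==> (2*u != 2*store(arr, 4, r)[u + 1] - 2 && (2*g + r > 15*u - 35 ==> store(arr, 4, r)[r + 2] + 3*r < 2) && 3*u == g + 9)) && ((!(3*u <= 2*d + 8 ==> g != d + r - 7)) ==> (2*u != 2*arr[u + 1] - 2 && (2*arr[g] + 3*r > 15*u - 27 ==> arr[r + 2] + 3*r < 2) && 3*u == arr[g] + r + 5))
Answer: WP = ((3*u <= 2*d + 8 ==> g != d + r - 7) ==> (2*u != 2*store(arr, 4, r)[u + 1] - 2 && (2*g + r > 15*u - 35 ==> store(arr, 4, r)[r + 2] + 3*r < 2) && 3*u == g + 9)) && ((!(3*u <= 2*d + 8 ==> g != d + r - 7)) ==> (2*u != 2*arr[u + 1] - 2 && (2*arr[g] + 3*r > 15*u - 27 ==> arr[r + 2] + 3*r < 2) && 3*u == arr[g] + r + 5))
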